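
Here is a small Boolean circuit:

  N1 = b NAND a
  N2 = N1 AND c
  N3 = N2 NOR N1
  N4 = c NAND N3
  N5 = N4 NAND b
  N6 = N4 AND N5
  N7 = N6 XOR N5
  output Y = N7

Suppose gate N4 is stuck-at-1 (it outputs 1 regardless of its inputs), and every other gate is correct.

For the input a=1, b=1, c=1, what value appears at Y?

Propagate with N4 forced: N1=0, N2=0, N3=1, N4=1 [stuck-at-1], N5=0, N6=0, N7=0.
So Y = 0. (Without the fault it would be 1.)

0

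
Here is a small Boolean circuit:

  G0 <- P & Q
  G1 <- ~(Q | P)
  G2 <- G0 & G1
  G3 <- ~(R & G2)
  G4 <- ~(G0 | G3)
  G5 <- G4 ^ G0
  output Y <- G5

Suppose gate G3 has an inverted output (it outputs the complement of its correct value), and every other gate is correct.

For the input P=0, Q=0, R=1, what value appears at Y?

1

Propagate with G3 forced: G0=0, G1=1, G2=0, G3=0 [inverted output], G4=1, G5=1.
So Y = 1. (Without the fault it would be 0.)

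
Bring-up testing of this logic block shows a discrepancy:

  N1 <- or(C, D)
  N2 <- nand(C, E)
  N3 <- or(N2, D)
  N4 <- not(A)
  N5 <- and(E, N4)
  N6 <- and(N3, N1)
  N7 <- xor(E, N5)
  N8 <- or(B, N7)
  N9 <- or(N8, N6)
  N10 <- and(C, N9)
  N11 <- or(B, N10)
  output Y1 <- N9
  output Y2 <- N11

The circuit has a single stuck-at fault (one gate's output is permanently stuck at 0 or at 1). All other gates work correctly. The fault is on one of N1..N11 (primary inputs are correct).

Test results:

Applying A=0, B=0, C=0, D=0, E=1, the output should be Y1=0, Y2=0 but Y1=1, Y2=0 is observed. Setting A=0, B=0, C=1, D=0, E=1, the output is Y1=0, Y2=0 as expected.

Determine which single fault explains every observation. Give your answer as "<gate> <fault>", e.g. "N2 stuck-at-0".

Fault-free values for test 1 (A=0, B=0, C=0, D=0, E=1): N1=0, N2=1, N3=1, N4=1, N5=1, N6=0, N7=0, N8=0, N9=0, N10=0, N11=0, giving Y1=0, Y2=0. Observed Y1=1, Y2=0.
Test 1: faults giving observed Y1=1, Y2=0 are {N1 stuck-at-1, N4 stuck-at-0, N5 stuck-at-0, N6 stuck-at-1, N7 stuck-at-1, N8 stuck-at-1, N9 stuck-at-1}.
Test 2 (A=0, B=0, C=1, D=0, E=1): fault-free N1=1, N2=0, N3=0, N4=1, N5=1, N6=0, N7=0, N8=0, N9=0, N10=0, N11=0 → Y1=0, Y2=0; observed Y1=0, Y2=0. Eliminates N4 stuck-at-0, N5 stuck-at-0, N6 stuck-at-1, N7 stuck-at-1, N8 stuck-at-1, N9 stuck-at-1.
Only N1 stuck-at-1 is consistent with every test.

N1 stuck-at-1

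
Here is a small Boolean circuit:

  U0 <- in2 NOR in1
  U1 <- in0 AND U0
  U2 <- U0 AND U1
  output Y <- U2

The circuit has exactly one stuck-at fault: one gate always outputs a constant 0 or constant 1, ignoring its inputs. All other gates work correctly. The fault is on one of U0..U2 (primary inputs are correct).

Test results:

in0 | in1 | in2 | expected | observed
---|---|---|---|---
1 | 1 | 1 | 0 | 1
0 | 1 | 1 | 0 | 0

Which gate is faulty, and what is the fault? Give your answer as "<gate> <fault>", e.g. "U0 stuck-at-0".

Fault-free values for test 1 (in0=1, in1=1, in2=1): U0=0, U1=0, U2=0, giving Y=0. Observed 1.
Test 1: faults giving observed 1 are {U0 stuck-at-1, U2 stuck-at-1}.
Test 2 (in0=0, in1=1, in2=1): fault-free U0=0, U1=0, U2=0 → 0; observed 0. Eliminates U2 stuck-at-1.
Only U0 stuck-at-1 is consistent with every test.

U0 stuck-at-1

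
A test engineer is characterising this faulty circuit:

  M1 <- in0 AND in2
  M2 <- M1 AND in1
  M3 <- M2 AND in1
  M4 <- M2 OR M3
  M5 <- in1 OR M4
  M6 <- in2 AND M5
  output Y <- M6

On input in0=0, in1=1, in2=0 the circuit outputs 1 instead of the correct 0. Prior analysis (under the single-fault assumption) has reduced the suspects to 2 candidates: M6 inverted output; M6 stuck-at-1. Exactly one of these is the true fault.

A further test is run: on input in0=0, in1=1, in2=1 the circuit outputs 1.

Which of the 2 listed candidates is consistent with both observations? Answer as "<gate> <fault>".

M6 stuck-at-1

Evaluate each candidate on input in0=0, in1=1, in2=1:
  M6 inverted output: M1=0, M2=0, M3=0, M4=0, M5=1, M6=0 [inverted output] → 0 — eliminated
  M6 stuck-at-1: M1=0, M2=0, M3=0, M4=0, M5=1, M6=1 [stuck-at-1] → 1 — matches
Only M6 stuck-at-1 reproduces the observed 1.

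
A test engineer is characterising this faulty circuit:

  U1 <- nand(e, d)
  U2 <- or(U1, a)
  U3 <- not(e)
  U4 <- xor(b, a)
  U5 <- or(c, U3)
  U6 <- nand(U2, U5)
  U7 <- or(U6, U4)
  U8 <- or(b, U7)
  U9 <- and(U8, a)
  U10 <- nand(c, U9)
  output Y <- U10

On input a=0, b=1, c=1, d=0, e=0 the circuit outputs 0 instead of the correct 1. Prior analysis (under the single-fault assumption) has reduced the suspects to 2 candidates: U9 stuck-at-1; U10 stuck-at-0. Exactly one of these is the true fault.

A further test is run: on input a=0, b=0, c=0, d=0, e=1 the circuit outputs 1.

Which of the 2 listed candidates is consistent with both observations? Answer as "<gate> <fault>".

Evaluate each candidate on input a=0, b=0, c=0, d=0, e=1:
  U9 stuck-at-1: U1=1, U2=1, U3=0, U4=0, U5=0, U6=1, U7=1, U8=1, U9=1 [stuck-at-1], U10=1 → 1 — matches
  U10 stuck-at-0: U1=1, U2=1, U3=0, U4=0, U5=0, U6=1, U7=1, U8=1, U9=0, U10=0 [stuck-at-0] → 0 — eliminated
Only U9 stuck-at-1 reproduces the observed 1.

U9 stuck-at-1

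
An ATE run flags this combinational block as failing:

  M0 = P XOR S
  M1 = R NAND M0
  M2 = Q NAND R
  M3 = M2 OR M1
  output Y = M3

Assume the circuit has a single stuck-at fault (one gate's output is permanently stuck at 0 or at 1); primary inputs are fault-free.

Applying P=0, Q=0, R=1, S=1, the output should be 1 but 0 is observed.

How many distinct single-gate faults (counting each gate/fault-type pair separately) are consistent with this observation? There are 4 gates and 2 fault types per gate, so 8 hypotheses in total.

Fault-free: M0=1, M1=0, M2=1, M3=1 → 1. Observed 0.
  M0 stuck-at-0: output 1 ✗
  M0 stuck-at-1: output 1 ✗
  M1 stuck-at-0: output 1 ✗
  M1 stuck-at-1: output 1 ✗
  M2 stuck-at-0: output 0 ✓
  M2 stuck-at-1: output 1 ✗
  M3 stuck-at-0: output 0 ✓
  M3 stuck-at-1: output 1 ✗
Consistent faults: {M2 stuck-at-0, M3 stuck-at-0} — 2 in all.

2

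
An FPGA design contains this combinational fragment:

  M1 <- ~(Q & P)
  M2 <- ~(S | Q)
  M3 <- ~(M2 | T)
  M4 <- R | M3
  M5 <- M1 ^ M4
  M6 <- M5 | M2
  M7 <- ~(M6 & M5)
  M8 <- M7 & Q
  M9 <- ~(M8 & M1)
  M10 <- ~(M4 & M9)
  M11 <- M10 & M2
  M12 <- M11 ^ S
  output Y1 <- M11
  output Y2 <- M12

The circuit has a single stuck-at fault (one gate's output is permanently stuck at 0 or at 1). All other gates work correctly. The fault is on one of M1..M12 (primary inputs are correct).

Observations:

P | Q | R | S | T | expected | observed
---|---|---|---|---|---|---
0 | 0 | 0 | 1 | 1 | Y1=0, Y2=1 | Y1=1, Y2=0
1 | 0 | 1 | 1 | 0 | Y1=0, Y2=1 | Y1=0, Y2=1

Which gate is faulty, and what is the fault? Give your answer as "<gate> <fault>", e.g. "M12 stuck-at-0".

M2 stuck-at-1

Fault-free values for test 1 (P=0, Q=0, R=0, S=1, T=1): M1=1, M2=0, M3=0, M4=0, M5=1, M6=1, M7=0, M8=0, M9=1, M10=1, M11=0, M12=1, giving Y1=0, Y2=1. Observed Y1=1, Y2=0.
Test 1: faults giving observed Y1=1, Y2=0 are {M2 stuck-at-1, M11 stuck-at-1}.
Test 2 (P=1, Q=0, R=1, S=1, T=0): fault-free M1=1, M2=0, M3=1, M4=1, M5=0, M6=0, M7=1, M8=0, M9=1, M10=0, M11=0, M12=1 → Y1=0, Y2=1; observed Y1=0, Y2=1. Eliminates M11 stuck-at-1.
Only M2 stuck-at-1 is consistent with every test.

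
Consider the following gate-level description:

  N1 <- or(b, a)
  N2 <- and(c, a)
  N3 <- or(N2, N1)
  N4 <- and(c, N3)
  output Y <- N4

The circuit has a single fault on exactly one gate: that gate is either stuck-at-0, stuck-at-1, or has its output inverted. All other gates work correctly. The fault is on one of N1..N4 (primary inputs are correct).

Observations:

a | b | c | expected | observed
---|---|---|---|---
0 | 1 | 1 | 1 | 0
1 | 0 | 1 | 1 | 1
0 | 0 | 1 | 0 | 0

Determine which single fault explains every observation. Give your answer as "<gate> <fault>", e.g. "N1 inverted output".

Fault-free values for test 1 (a=0, b=1, c=1): N1=1, N2=0, N3=1, N4=1, giving Y=1. Observed 0.
Test 1: faults giving observed 0 are {N1 stuck-at-0, N1 inverted output, N3 stuck-at-0, N3 inverted output, N4 stuck-at-0, N4 inverted output}.
Test 2 (a=1, b=0, c=1): fault-free N1=1, N2=1, N3=1, N4=1 → 1; observed 1. Eliminates N3 stuck-at-0, N3 inverted output, N4 stuck-at-0, N4 inverted output.
Test 3 (a=0, b=0, c=1): fault-free N1=0, N2=0, N3=0, N4=0 → 0; observed 0. Eliminates N1 inverted output.
Only N1 stuck-at-0 is consistent with every test.

N1 stuck-at-0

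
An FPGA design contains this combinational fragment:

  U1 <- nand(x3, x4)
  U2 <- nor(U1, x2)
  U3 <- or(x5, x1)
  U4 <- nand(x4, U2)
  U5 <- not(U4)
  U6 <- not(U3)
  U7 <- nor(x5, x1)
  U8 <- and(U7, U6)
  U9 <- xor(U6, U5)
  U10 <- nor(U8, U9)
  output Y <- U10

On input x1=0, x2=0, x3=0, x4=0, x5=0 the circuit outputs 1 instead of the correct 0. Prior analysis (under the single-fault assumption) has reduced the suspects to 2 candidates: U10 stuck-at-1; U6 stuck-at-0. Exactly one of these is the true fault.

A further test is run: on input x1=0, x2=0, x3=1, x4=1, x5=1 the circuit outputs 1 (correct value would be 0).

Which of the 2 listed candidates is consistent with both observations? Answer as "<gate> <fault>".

Evaluate each candidate on input x1=0, x2=0, x3=1, x4=1, x5=1:
  U10 stuck-at-1: U1=0, U2=1, U3=1, U4=0, U5=1, U6=0, U7=0, U8=0, U9=1, U10=1 [stuck-at-1] → 1 — matches
  U6 stuck-at-0: U1=0, U2=1, U3=1, U4=0, U5=1, U6=0 [stuck-at-0], U7=0, U8=0, U9=1, U10=0 → 0 — eliminated
Only U10 stuck-at-1 reproduces the observed 1.

U10 stuck-at-1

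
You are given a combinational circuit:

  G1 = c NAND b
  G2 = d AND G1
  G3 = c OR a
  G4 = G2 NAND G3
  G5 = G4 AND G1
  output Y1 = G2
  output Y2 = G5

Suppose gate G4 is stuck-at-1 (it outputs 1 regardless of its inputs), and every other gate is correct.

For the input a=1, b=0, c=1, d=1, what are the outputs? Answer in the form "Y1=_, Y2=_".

Y1=1, Y2=1

Propagate with G4 forced: G1=1, G2=1, G3=1, G4=1 [stuck-at-1], G5=1.
So the outputs are Y1=1, Y2=1. (Without the fault they would be Y1=1, Y2=0.)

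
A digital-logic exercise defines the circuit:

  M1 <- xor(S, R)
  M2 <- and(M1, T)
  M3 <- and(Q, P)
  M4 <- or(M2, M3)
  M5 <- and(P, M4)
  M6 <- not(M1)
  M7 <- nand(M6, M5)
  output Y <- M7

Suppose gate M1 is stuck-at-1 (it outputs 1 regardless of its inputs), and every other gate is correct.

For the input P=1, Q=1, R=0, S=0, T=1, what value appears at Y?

1

Propagate with M1 forced: M1=1 [stuck-at-1], M2=1, M3=1, M4=1, M5=1, M6=0, M7=1.
So Y = 1. (Without the fault it would be 0.)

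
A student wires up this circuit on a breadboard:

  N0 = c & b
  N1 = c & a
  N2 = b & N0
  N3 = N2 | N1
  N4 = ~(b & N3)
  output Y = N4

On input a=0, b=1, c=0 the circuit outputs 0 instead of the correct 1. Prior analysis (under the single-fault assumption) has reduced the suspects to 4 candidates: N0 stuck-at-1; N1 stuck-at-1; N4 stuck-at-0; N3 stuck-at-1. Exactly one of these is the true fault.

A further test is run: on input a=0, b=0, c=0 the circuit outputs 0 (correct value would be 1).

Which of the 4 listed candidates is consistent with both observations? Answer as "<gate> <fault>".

N4 stuck-at-0

Evaluate each candidate on input a=0, b=0, c=0:
  N0 stuck-at-1: N0=1 [stuck-at-1], N1=0, N2=0, N3=0, N4=1 → 1 — eliminated
  N1 stuck-at-1: N0=0, N1=1 [stuck-at-1], N2=0, N3=1, N4=1 → 1 — eliminated
  N4 stuck-at-0: N0=0, N1=0, N2=0, N3=0, N4=0 [stuck-at-0] → 0 — matches
  N3 stuck-at-1: N0=0, N1=0, N2=0, N3=1 [stuck-at-1], N4=1 → 1 — eliminated
Only N4 stuck-at-0 reproduces the observed 0.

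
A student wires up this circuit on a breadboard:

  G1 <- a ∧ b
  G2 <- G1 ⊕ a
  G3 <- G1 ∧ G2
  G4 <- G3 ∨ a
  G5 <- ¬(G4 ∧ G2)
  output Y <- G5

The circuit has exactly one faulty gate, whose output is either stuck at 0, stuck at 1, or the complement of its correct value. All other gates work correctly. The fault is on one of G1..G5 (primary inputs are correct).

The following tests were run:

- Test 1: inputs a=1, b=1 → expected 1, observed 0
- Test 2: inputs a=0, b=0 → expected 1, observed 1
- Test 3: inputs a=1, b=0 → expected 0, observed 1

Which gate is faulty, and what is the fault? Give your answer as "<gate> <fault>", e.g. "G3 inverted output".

G2 inverted output

Fault-free values for test 1 (a=1, b=1): G1=1, G2=0, G3=0, G4=1, G5=1, giving Y=1. Observed 0.
Test 1: faults giving observed 0 are {G1 stuck-at-0, G1 inverted output, G2 stuck-at-1, G2 inverted output, G5 stuck-at-0, G5 inverted output}.
Test 2 (a=0, b=0): fault-free G1=0, G2=0, G3=0, G4=0, G5=1 → 1; observed 1. Eliminates G1 inverted output, G5 stuck-at-0, G5 inverted output.
Test 3 (a=1, b=0): fault-free G1=0, G2=1, G3=0, G4=1, G5=0 → 0; observed 1. Eliminates G1 stuck-at-0, G2 stuck-at-1.
Only G2 inverted output is consistent with every test.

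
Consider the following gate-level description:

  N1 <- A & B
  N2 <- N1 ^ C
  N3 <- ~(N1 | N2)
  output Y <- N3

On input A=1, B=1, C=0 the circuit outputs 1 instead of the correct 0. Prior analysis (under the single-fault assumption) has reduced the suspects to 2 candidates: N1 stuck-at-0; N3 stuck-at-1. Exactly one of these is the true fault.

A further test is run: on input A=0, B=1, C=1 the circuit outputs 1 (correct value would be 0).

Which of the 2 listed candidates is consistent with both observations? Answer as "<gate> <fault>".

N3 stuck-at-1

Evaluate each candidate on input A=0, B=1, C=1:
  N1 stuck-at-0: N1=0 [stuck-at-0], N2=1, N3=0 → 0 — eliminated
  N3 stuck-at-1: N1=0, N2=1, N3=1 [stuck-at-1] → 1 — matches
Only N3 stuck-at-1 reproduces the observed 1.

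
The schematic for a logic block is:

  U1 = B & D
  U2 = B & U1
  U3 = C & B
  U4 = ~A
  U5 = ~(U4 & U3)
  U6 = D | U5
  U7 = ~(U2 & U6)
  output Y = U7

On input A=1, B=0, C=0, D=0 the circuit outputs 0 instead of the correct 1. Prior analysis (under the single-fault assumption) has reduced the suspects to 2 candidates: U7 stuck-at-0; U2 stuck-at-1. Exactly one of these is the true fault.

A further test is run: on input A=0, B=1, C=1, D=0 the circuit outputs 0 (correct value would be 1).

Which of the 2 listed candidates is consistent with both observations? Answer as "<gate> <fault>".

U7 stuck-at-0

Evaluate each candidate on input A=0, B=1, C=1, D=0:
  U7 stuck-at-0: U1=0, U2=0, U3=1, U4=1, U5=0, U6=0, U7=0 [stuck-at-0] → 0 — matches
  U2 stuck-at-1: U1=0, U2=1 [stuck-at-1], U3=1, U4=1, U5=0, U6=0, U7=1 → 1 — eliminated
Only U7 stuck-at-0 reproduces the observed 0.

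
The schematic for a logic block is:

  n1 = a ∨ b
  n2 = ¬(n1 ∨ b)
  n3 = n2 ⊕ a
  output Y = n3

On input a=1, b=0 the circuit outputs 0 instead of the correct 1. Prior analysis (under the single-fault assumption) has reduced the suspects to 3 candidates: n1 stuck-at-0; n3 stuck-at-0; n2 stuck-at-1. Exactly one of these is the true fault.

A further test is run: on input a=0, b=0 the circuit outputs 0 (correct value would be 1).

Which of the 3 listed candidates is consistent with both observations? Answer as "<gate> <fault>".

n3 stuck-at-0

Evaluate each candidate on input a=0, b=0:
  n1 stuck-at-0: n1=0 [stuck-at-0], n2=1, n3=1 → 1 — eliminated
  n3 stuck-at-0: n1=0, n2=1, n3=0 [stuck-at-0] → 0 — matches
  n2 stuck-at-1: n1=0, n2=1 [stuck-at-1], n3=1 → 1 — eliminated
Only n3 stuck-at-0 reproduces the observed 0.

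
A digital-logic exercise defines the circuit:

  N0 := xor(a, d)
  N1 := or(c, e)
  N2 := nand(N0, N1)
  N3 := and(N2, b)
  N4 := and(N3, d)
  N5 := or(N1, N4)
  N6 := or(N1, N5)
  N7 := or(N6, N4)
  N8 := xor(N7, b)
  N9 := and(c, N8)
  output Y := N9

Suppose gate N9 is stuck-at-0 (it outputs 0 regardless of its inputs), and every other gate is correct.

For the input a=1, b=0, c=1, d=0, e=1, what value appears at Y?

Propagate with N9 forced: N0=1, N1=1, N2=0, N3=0, N4=0, N5=1, N6=1, N7=1, N8=1, N9=0 [stuck-at-0].
So Y = 0. (Without the fault it would be 1.)

0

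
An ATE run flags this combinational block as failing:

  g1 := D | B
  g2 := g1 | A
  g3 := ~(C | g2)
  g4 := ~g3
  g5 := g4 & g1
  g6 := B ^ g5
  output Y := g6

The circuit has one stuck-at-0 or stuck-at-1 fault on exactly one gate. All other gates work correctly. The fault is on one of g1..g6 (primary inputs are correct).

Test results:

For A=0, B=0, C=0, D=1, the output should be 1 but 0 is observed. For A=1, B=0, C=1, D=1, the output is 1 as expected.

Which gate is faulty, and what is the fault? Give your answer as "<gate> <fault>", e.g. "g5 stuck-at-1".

Fault-free values for test 1 (A=0, B=0, C=0, D=1): g1=1, g2=1, g3=0, g4=1, g5=1, g6=1, giving Y=1. Observed 0.
Test 1: faults giving observed 0 are {g1 stuck-at-0, g2 stuck-at-0, g3 stuck-at-1, g4 stuck-at-0, g5 stuck-at-0, g6 stuck-at-0}.
Test 2 (A=1, B=0, C=1, D=1): fault-free g1=1, g2=1, g3=0, g4=1, g5=1, g6=1 → 1; observed 1. Eliminates g1 stuck-at-0, g3 stuck-at-1, g4 stuck-at-0, g5 stuck-at-0, g6 stuck-at-0.
Only g2 stuck-at-0 is consistent with every test.

g2 stuck-at-0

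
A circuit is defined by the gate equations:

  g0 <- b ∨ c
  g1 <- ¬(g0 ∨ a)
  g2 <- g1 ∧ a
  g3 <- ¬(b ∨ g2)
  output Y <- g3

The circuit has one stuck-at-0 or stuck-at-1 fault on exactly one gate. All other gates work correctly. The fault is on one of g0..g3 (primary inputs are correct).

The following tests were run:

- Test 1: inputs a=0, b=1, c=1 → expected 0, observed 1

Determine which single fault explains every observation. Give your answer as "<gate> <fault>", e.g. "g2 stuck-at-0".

g3 stuck-at-1

Fault-free values for test 1 (a=0, b=1, c=1): g0=1, g1=0, g2=0, g3=0, giving Y=0. Observed 1.
Test 1: faults giving observed 1 are {g3 stuck-at-1}.
Only g3 stuck-at-1 is consistent with every test.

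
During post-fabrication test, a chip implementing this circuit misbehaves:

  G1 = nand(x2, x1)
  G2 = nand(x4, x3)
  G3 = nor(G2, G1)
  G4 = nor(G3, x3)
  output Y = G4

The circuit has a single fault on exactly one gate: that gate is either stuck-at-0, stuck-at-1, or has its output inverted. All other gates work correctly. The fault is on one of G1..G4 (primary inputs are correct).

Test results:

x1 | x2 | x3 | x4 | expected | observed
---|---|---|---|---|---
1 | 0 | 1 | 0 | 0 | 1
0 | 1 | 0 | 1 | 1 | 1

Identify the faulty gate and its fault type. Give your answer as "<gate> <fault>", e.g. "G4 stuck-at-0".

Fault-free values for test 1 (x1=1, x2=0, x3=1, x4=0): G1=1, G2=1, G3=0, G4=0, giving Y=0. Observed 1.
Test 1: faults giving observed 1 are {G4 stuck-at-1, G4 inverted output}.
Test 2 (x1=0, x2=1, x3=0, x4=1): fault-free G1=1, G2=1, G3=0, G4=1 → 1; observed 1. Eliminates G4 inverted output.
Only G4 stuck-at-1 is consistent with every test.

G4 stuck-at-1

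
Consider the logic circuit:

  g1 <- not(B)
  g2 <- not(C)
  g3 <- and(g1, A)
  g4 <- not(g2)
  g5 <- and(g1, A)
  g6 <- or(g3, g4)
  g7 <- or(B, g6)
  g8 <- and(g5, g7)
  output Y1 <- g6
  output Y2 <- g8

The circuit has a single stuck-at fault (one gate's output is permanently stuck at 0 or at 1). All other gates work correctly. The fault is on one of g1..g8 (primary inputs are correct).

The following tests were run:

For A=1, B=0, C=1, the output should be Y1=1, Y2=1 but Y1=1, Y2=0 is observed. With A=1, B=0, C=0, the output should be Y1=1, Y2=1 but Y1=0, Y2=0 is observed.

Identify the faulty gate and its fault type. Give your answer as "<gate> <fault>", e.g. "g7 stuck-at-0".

Fault-free values for test 1 (A=1, B=0, C=1): g1=1, g2=0, g3=1, g4=1, g5=1, g6=1, g7=1, g8=1, giving Y1=1, Y2=1. Observed Y1=1, Y2=0.
Test 1: faults giving observed Y1=1, Y2=0 are {g1 stuck-at-0, g5 stuck-at-0, g7 stuck-at-0, g8 stuck-at-0}.
Test 2 (A=1, B=0, C=0): fault-free g1=1, g2=1, g3=1, g4=0, g5=1, g6=1, g7=1, g8=1 → Y1=1, Y2=1; observed Y1=0, Y2=0. Eliminates g5 stuck-at-0, g7 stuck-at-0, g8 stuck-at-0.
Only g1 stuck-at-0 is consistent with every test.

g1 stuck-at-0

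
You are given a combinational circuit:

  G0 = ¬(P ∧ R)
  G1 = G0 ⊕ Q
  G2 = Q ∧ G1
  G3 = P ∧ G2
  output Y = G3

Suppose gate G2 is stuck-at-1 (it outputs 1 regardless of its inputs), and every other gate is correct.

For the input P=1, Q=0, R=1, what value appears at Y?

1

Propagate with G2 forced: G0=0, G1=0, G2=1 [stuck-at-1], G3=1.
So Y = 1. (Without the fault it would be 0.)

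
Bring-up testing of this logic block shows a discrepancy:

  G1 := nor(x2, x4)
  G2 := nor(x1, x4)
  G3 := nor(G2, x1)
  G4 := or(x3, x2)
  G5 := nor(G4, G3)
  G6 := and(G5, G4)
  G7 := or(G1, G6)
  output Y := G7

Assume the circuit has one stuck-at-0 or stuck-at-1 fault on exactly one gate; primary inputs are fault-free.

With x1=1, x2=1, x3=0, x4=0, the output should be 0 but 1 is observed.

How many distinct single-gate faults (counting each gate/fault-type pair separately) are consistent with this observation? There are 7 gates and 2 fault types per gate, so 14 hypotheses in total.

4

Fault-free: G1=0, G2=0, G3=0, G4=1, G5=0, G6=0, G7=0 → 0. Observed 1.
  G1 stuck-at-0: output 0 ✗
  G1 stuck-at-1: output 1 ✓
  G2 stuck-at-0: output 0 ✗
  G2 stuck-at-1: output 0 ✗
  G3 stuck-at-0: output 0 ✗
  G3 stuck-at-1: output 0 ✗
  G4 stuck-at-0: output 0 ✗
  G4 stuck-at-1: output 0 ✗
  G5 stuck-at-0: output 0 ✗
  G5 stuck-at-1: output 1 ✓
  G6 stuck-at-0: output 0 ✗
  G6 stuck-at-1: output 1 ✓
  G7 stuck-at-0: output 0 ✗
  G7 stuck-at-1: output 1 ✓
Consistent faults: {G1 stuck-at-1, G5 stuck-at-1, G6 stuck-at-1, G7 stuck-at-1} — 4 in all.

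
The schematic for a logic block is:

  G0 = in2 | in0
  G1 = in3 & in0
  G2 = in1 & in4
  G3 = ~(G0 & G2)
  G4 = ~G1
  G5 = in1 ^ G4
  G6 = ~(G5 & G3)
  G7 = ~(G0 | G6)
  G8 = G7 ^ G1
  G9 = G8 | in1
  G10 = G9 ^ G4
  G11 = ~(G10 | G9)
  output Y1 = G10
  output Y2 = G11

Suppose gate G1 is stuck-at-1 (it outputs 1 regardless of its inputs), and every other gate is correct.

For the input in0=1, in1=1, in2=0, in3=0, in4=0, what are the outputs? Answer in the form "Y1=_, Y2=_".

Y1=1, Y2=0

Propagate with G1 forced: G0=1, G1=1 [stuck-at-1], G2=0, G3=1, G4=0, G5=1, G6=0, G7=0, G8=1, G9=1, G10=1, G11=0.
So the outputs are Y1=1, Y2=0. (Without the fault they would be Y1=0, Y2=0.)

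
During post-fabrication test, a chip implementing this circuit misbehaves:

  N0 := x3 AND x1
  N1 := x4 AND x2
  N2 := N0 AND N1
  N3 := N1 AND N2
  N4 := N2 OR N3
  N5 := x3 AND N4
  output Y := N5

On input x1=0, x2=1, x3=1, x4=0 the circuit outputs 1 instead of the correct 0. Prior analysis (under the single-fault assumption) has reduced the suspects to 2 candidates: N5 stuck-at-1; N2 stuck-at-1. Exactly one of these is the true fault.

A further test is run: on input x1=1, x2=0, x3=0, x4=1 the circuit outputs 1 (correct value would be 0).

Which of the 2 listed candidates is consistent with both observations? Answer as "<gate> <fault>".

N5 stuck-at-1

Evaluate each candidate on input x1=1, x2=0, x3=0, x4=1:
  N5 stuck-at-1: N0=0, N1=0, N2=0, N3=0, N4=0, N5=1 [stuck-at-1] → 1 — matches
  N2 stuck-at-1: N0=0, N1=0, N2=1 [stuck-at-1], N3=0, N4=1, N5=0 → 0 — eliminated
Only N5 stuck-at-1 reproduces the observed 1.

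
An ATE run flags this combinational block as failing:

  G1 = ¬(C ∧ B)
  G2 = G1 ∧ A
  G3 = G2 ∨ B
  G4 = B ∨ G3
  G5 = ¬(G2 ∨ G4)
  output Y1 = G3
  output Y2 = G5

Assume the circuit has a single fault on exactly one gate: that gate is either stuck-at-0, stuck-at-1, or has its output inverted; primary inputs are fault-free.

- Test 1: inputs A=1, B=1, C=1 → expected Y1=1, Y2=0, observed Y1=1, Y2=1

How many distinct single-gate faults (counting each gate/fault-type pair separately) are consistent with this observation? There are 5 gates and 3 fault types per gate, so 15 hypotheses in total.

4

Fault-free: G1=0, G2=0, G3=1, G4=1, G5=0 → Y1=1, Y2=0. Observed Y1=1, Y2=1.
  G1: none of the 3 fault types match ✗
  G2: none of the 3 fault types match ✗
  G3: none of the 3 fault types match ✗
  G4: stuck-at-0, inverted output ✓; others ✗
  G5: stuck-at-1, inverted output ✓; others ✗
Consistent faults: {G4 stuck-at-0, G4 inverted output, G5 stuck-at-1, G5 inverted output} — 4 in all.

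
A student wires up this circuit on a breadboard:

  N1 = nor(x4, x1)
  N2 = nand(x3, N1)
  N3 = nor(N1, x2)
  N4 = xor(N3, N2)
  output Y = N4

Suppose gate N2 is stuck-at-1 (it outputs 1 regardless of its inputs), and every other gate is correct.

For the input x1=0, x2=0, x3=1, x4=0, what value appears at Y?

Propagate with N2 forced: N1=1, N2=1 [stuck-at-1], N3=0, N4=1.
So Y = 1. (Without the fault it would be 0.)

1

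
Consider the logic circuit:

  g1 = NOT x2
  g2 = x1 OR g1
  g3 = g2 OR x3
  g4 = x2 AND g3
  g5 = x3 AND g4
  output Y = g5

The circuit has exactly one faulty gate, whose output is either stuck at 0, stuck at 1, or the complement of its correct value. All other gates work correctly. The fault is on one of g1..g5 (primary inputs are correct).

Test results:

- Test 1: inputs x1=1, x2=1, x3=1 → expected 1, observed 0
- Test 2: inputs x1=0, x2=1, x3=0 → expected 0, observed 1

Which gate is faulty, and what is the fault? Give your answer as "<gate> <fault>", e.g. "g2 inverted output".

Fault-free values for test 1 (x1=1, x2=1, x3=1): g1=0, g2=1, g3=1, g4=1, g5=1, giving Y=1. Observed 0.
Test 1: faults giving observed 0 are {g3 stuck-at-0, g3 inverted output, g4 stuck-at-0, g4 inverted output, g5 stuck-at-0, g5 inverted output}.
Test 2 (x1=0, x2=1, x3=0): fault-free g1=0, g2=0, g3=0, g4=0, g5=0 → 0; observed 1. Eliminates g3 stuck-at-0, g3 inverted output, g4 stuck-at-0, g4 inverted output, g5 stuck-at-0.
Only g5 inverted output is consistent with every test.

g5 inverted output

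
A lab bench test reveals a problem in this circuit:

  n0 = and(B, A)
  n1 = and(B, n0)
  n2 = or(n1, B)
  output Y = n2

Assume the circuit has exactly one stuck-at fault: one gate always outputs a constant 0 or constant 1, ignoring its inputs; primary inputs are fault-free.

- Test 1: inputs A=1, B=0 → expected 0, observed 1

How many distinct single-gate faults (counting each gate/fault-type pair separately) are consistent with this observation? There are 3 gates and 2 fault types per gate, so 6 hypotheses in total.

2

Fault-free: n0=0, n1=0, n2=0 → 0. Observed 1.
  n0 stuck-at-0: output 0 ✗
  n0 stuck-at-1: output 0 ✗
  n1 stuck-at-0: output 0 ✗
  n1 stuck-at-1: output 1 ✓
  n2 stuck-at-0: output 0 ✗
  n2 stuck-at-1: output 1 ✓
Consistent faults: {n1 stuck-at-1, n2 stuck-at-1} — 2 in all.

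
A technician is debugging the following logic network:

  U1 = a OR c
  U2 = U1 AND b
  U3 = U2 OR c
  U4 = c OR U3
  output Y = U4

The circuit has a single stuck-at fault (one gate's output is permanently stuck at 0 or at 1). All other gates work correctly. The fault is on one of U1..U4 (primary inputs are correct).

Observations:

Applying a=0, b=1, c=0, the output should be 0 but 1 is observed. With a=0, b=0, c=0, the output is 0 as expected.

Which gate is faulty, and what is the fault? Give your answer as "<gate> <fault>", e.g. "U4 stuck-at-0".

Fault-free values for test 1 (a=0, b=1, c=0): U1=0, U2=0, U3=0, U4=0, giving Y=0. Observed 1.
Test 1: faults giving observed 1 are {U1 stuck-at-1, U2 stuck-at-1, U3 stuck-at-1, U4 stuck-at-1}.
Test 2 (a=0, b=0, c=0): fault-free U1=0, U2=0, U3=0, U4=0 → 0; observed 0. Eliminates U2 stuck-at-1, U3 stuck-at-1, U4 stuck-at-1.
Only U1 stuck-at-1 is consistent with every test.

U1 stuck-at-1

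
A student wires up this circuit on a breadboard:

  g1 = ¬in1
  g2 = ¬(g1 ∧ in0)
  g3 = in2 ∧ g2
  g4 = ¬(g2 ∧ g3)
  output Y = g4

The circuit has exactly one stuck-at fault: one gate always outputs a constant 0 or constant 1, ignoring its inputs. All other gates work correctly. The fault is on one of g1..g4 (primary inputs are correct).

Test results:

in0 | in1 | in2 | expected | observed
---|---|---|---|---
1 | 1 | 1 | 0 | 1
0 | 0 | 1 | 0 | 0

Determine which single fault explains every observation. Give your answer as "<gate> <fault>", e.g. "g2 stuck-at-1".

Fault-free values for test 1 (in0=1, in1=1, in2=1): g1=0, g2=1, g3=1, g4=0, giving Y=0. Observed 1.
Test 1: faults giving observed 1 are {g1 stuck-at-1, g2 stuck-at-0, g3 stuck-at-0, g4 stuck-at-1}.
Test 2 (in0=0, in1=0, in2=1): fault-free g1=1, g2=1, g3=1, g4=0 → 0; observed 0. Eliminates g2 stuck-at-0, g3 stuck-at-0, g4 stuck-at-1.
Only g1 stuck-at-1 is consistent with every test.

g1 stuck-at-1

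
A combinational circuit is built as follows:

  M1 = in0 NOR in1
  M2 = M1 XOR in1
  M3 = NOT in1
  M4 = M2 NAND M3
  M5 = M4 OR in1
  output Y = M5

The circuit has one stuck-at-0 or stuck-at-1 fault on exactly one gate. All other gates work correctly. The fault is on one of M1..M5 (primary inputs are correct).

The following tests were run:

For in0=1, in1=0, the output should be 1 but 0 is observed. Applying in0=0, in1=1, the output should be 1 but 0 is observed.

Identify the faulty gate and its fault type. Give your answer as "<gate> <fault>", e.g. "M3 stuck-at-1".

Fault-free values for test 1 (in0=1, in1=0): M1=0, M2=0, M3=1, M4=1, M5=1, giving Y=1. Observed 0.
Test 1: faults giving observed 0 are {M1 stuck-at-1, M2 stuck-at-1, M4 stuck-at-0, M5 stuck-at-0}.
Test 2 (in0=0, in1=1): fault-free M1=0, M2=1, M3=0, M4=1, M5=1 → 1; observed 0. Eliminates M1 stuck-at-1, M2 stuck-at-1, M4 stuck-at-0.
Only M5 stuck-at-0 is consistent with every test.

M5 stuck-at-0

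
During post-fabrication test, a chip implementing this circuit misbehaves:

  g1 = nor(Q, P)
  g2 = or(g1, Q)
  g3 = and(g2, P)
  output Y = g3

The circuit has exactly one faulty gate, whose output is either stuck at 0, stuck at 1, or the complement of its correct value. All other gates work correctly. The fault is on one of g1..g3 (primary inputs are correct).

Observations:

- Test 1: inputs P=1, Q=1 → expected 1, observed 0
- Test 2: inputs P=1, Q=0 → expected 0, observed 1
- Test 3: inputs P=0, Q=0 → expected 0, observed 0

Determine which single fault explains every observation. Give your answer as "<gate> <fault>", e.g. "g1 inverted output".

g2 inverted output

Fault-free values for test 1 (P=1, Q=1): g1=0, g2=1, g3=1, giving Y=1. Observed 0.
Test 1: faults giving observed 0 are {g2 stuck-at-0, g2 inverted output, g3 stuck-at-0, g3 inverted output}.
Test 2 (P=1, Q=0): fault-free g1=0, g2=0, g3=0 → 0; observed 1. Eliminates g2 stuck-at-0, g3 stuck-at-0.
Test 3 (P=0, Q=0): fault-free g1=1, g2=1, g3=0 → 0; observed 0. Eliminates g3 inverted output.
Only g2 inverted output is consistent with every test.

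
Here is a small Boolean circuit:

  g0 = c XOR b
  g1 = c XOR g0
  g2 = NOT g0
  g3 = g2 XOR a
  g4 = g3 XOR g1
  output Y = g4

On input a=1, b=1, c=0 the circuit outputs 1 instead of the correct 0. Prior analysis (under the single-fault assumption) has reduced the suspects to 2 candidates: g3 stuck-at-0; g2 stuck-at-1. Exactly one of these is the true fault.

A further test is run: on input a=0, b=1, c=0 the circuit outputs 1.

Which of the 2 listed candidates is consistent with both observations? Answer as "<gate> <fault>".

Evaluate each candidate on input a=0, b=1, c=0:
  g3 stuck-at-0: g0=1, g1=1, g2=0, g3=0 [stuck-at-0], g4=1 → 1 — matches
  g2 stuck-at-1: g0=1, g1=1, g2=1 [stuck-at-1], g3=1, g4=0 → 0 — eliminated
Only g3 stuck-at-0 reproduces the observed 1.

g3 stuck-at-0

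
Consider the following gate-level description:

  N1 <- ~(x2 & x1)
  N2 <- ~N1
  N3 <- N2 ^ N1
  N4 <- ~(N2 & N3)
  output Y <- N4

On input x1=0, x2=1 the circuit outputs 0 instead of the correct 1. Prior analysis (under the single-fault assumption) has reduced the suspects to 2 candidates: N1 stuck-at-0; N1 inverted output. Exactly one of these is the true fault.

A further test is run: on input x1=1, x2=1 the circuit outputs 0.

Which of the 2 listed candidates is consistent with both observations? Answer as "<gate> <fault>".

Evaluate each candidate on input x1=1, x2=1:
  N1 stuck-at-0: N1=0 [stuck-at-0], N2=1, N3=1, N4=0 → 0 — matches
  N1 inverted output: N1=1 [inverted output], N2=0, N3=1, N4=1 → 1 — eliminated
Only N1 stuck-at-0 reproduces the observed 0.

N1 stuck-at-0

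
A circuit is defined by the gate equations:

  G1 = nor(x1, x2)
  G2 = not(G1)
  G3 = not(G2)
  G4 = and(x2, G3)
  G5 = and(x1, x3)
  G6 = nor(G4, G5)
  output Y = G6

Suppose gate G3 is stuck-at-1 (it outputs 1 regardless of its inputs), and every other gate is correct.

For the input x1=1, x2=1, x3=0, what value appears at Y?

0

Propagate with G3 forced: G1=0, G2=1, G3=1 [stuck-at-1], G4=1, G5=0, G6=0.
So Y = 0. (Without the fault it would be 1.)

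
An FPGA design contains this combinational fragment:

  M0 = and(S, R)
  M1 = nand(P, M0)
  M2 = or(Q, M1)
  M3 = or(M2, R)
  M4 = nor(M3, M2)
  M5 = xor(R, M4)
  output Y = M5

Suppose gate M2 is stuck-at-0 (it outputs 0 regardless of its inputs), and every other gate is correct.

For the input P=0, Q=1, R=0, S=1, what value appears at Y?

Propagate with M2 forced: M0=0, M1=1, M2=0 [stuck-at-0], M3=0, M4=1, M5=1.
So Y = 1. (Without the fault it would be 0.)

1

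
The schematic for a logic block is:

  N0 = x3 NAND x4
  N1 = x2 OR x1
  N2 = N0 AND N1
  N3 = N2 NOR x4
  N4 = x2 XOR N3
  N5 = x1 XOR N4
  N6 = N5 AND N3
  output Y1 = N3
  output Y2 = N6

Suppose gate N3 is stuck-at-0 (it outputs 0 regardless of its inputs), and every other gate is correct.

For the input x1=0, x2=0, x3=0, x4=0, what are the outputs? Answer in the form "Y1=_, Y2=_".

Propagate with N3 forced: N0=1, N1=0, N2=0, N3=0 [stuck-at-0], N4=0, N5=0, N6=0.
So the outputs are Y1=0, Y2=0. (Without the fault they would be Y1=1, Y2=1.)

Y1=0, Y2=0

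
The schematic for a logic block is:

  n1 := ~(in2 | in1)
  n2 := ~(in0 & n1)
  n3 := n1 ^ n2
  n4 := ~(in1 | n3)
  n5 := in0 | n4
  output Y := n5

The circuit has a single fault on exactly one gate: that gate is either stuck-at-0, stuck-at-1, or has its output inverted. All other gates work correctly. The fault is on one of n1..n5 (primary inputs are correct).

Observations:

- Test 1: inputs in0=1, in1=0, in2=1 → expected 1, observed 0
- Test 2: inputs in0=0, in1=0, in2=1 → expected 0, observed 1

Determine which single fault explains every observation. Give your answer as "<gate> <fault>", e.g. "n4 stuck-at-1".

Fault-free values for test 1 (in0=1, in1=0, in2=1): n1=0, n2=1, n3=1, n4=0, n5=1, giving Y=1. Observed 0.
Test 1: faults giving observed 0 are {n5 stuck-at-0, n5 inverted output}.
Test 2 (in0=0, in1=0, in2=1): fault-free n1=0, n2=1, n3=1, n4=0, n5=0 → 0; observed 1. Eliminates n5 stuck-at-0.
Only n5 inverted output is consistent with every test.

n5 inverted output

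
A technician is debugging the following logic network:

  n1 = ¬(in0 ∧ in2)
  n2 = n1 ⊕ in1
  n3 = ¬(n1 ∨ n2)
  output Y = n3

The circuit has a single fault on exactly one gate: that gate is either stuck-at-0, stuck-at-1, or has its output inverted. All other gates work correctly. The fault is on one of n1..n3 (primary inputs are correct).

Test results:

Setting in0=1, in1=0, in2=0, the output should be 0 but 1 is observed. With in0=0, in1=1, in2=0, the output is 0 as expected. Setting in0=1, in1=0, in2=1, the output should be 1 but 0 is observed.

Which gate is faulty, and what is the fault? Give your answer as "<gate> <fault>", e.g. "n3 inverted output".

n1 inverted output

Fault-free values for test 1 (in0=1, in1=0, in2=0): n1=1, n2=1, n3=0, giving Y=0. Observed 1.
Test 1: faults giving observed 1 are {n1 stuck-at-0, n1 inverted output, n3 stuck-at-1, n3 inverted output}.
Test 2 (in0=0, in1=1, in2=0): fault-free n1=1, n2=0, n3=0 → 0; observed 0. Eliminates n3 stuck-at-1, n3 inverted output.
Test 3 (in0=1, in1=0, in2=1): fault-free n1=0, n2=0, n3=1 → 1; observed 0. Eliminates n1 stuck-at-0.
Only n1 inverted output is consistent with every test.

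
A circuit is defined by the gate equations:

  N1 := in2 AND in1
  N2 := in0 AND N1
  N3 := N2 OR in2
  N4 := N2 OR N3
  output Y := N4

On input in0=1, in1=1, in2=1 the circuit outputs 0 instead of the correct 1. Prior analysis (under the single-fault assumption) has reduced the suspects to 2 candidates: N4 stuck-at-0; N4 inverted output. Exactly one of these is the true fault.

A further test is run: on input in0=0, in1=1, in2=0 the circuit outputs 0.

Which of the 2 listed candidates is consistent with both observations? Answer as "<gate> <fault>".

Evaluate each candidate on input in0=0, in1=1, in2=0:
  N4 stuck-at-0: N1=0, N2=0, N3=0, N4=0 [stuck-at-0] → 0 — matches
  N4 inverted output: N1=0, N2=0, N3=0, N4=1 [inverted output] → 1 — eliminated
Only N4 stuck-at-0 reproduces the observed 0.

N4 stuck-at-0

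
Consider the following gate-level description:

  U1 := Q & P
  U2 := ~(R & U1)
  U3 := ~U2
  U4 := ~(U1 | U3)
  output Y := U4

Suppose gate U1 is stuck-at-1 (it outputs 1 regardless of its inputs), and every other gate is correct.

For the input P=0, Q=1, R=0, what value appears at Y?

Propagate with U1 forced: U1=1 [stuck-at-1], U2=1, U3=0, U4=0.
So Y = 0. (Without the fault it would be 1.)

0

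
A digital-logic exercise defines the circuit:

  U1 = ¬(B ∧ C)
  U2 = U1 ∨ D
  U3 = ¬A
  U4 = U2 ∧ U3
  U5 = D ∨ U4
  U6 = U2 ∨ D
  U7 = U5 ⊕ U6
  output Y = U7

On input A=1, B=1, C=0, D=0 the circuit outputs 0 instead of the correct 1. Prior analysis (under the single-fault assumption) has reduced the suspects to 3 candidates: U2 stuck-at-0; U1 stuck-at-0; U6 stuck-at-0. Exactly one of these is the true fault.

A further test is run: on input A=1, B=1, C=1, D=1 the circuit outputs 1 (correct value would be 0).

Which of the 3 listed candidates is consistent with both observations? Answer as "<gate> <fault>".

Evaluate each candidate on input A=1, B=1, C=1, D=1:
  U2 stuck-at-0: U1=0, U2=0 [stuck-at-0], U3=0, U4=0, U5=1, U6=1, U7=0 → 0 — eliminated
  U1 stuck-at-0: U1=0 [stuck-at-0], U2=1, U3=0, U4=0, U5=1, U6=1, U7=0 → 0 — eliminated
  U6 stuck-at-0: U1=0, U2=1, U3=0, U4=0, U5=1, U6=0 [stuck-at-0], U7=1 → 1 — matches
Only U6 stuck-at-0 reproduces the observed 1.

U6 stuck-at-0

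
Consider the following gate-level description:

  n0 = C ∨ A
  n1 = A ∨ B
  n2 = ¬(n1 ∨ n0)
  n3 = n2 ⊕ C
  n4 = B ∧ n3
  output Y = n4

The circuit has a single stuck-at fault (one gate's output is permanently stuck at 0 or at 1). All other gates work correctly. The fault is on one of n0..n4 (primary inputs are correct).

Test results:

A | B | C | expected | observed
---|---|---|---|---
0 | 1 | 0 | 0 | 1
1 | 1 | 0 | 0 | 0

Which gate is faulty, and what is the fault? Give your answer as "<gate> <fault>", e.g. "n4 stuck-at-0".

Fault-free values for test 1 (A=0, B=1, C=0): n0=0, n1=1, n2=0, n3=0, n4=0, giving Y=0. Observed 1.
Test 1: faults giving observed 1 are {n1 stuck-at-0, n2 stuck-at-1, n3 stuck-at-1, n4 stuck-at-1}.
Test 2 (A=1, B=1, C=0): fault-free n0=1, n1=1, n2=0, n3=0, n4=0 → 0; observed 0. Eliminates n2 stuck-at-1, n3 stuck-at-1, n4 stuck-at-1.
Only n1 stuck-at-0 is consistent with every test.

n1 stuck-at-0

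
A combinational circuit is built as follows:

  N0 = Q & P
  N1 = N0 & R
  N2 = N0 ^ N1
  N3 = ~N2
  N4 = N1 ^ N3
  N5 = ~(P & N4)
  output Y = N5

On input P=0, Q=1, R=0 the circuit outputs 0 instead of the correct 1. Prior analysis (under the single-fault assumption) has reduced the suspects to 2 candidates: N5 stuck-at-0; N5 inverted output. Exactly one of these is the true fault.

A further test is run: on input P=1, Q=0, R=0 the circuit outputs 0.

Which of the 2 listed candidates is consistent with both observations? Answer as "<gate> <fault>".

N5 stuck-at-0

Evaluate each candidate on input P=1, Q=0, R=0:
  N5 stuck-at-0: N0=0, N1=0, N2=0, N3=1, N4=1, N5=0 [stuck-at-0] → 0 — matches
  N5 inverted output: N0=0, N1=0, N2=0, N3=1, N4=1, N5=1 [inverted output] → 1 — eliminated
Only N5 stuck-at-0 reproduces the observed 0.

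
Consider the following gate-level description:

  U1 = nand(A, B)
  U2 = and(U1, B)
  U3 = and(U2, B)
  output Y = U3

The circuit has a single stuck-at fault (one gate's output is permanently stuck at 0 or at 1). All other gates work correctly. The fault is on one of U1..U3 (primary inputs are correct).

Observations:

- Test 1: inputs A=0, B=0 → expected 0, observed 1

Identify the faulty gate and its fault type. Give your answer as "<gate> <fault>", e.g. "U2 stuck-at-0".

U3 stuck-at-1

Fault-free values for test 1 (A=0, B=0): U1=1, U2=0, U3=0, giving Y=0. Observed 1.
Test 1: faults giving observed 1 are {U3 stuck-at-1}.
Only U3 stuck-at-1 is consistent with every test.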